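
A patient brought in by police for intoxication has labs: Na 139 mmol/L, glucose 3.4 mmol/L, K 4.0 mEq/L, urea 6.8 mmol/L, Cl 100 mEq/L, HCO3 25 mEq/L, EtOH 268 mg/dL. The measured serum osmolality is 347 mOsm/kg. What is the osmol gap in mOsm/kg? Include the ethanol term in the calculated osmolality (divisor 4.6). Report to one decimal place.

Calculated osmolality = 2·Na + glucose + urea + ethanol/4.6
= 2·139 + 3.4 + 6.8 + 268/4.6
= 278 + 3.40 + 6.80 + 58.26
= 346.46 mOsm/kg ≈ 346.5 mOsm/kg
Osmolar gap = measured − calculated = 347 − 346.5 = 0.5 mOsm/kg

0.5 mOsm/kg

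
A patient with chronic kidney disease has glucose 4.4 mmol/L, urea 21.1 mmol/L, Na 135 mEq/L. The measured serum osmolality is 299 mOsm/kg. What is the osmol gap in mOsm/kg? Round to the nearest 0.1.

Calculated osmolality = 2·Na + glucose + urea
= 2·135 + 4.4 + 21.1
= 270 + 4.40 + 21.10
= 295.5 mOsm/kg ≈ 295.5 mOsm/kg
Osmolar gap = measured − calculated = 299 − 295.5 = 3.5 mOsm/kg

3.5 mOsm/kg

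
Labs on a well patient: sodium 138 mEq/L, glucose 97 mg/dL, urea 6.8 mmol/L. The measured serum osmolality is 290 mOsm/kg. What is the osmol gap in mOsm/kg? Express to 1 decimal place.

1.8 mOsm/kg

Calculated osmolality = 2·Na + glucose/18 + urea
= 2·138 + 97/18 + 6.8
= 276 + 5.39 + 6.80
= 288.19 mOsm/kg ≈ 288.2 mOsm/kg
Osmolar gap = measured − calculated = 290 − 288.2 = 1.8 mOsm/kg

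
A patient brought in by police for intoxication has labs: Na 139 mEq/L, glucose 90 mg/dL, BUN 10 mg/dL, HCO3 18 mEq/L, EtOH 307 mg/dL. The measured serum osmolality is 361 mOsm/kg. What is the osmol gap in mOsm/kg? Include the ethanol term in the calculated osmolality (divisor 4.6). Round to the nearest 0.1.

7.7 mOsm/kg

Calculated osmolality = 2·Na + glucose/18 + BUN/2.8 + ethanol/4.6
= 2·139 + 90/18 + 10/2.8 + 307/4.6
= 278 + 5 + 3.57 + 66.74
= 353.31 mOsm/kg ≈ 353.3 mOsm/kg
Osmolar gap = measured − calculated = 361 − 353.3 = 7.7 mOsm/kg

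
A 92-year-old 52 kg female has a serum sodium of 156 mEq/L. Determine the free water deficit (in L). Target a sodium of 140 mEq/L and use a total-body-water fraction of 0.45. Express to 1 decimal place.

2.7 L

TBW = 0.45 · 52 = 23.4 L
Free water deficit = TBW · (Na/140 − 1)
= 23.4 · (156/140 − 1)
= 23.4 · 0.1143
= 2.67 L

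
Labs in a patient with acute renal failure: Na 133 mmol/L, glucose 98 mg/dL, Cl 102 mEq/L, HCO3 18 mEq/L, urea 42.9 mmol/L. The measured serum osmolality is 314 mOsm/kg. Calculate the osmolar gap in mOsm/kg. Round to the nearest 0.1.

Calculated osmolality = 2·Na + glucose/18 + urea
= 2·133 + 98/18 + 42.9
= 266 + 5.44 + 42.90
= 314.34 mOsm/kg ≈ 314.3 mOsm/kg
Osmolar gap = measured − calculated = 314 − 314.3 = -0.3 mOsm/kg

-0.3 mOsm/kg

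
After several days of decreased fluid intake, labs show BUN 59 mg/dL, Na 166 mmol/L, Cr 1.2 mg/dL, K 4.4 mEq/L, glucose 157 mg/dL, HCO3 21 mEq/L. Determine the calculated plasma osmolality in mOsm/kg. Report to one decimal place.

Calculated osmolality = 2·Na + glucose/18 + BUN/2.8
= 2·166 + 157/18 + 59/2.8
= 332 + 8.72 + 21.07
= 361.79 mOsm/kg

361.8 mOsm/kg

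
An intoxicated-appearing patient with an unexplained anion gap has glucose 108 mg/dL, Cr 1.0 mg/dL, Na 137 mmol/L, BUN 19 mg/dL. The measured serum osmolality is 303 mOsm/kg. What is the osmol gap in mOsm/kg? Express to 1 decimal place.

16.2 mOsm/kg

Calculated osmolality = 2·Na + glucose/18 + BUN/2.8
= 2·137 + 108/18 + 19/2.8
= 274 + 6 + 6.79
= 286.79 mOsm/kg ≈ 286.8 mOsm/kg
Osmolar gap = measured − calculated = 303 − 286.8 = 16.2 mOsm/kg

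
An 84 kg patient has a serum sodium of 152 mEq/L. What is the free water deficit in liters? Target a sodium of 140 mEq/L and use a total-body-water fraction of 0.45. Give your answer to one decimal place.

3.2 L

TBW = 0.45 · 84 = 37.8 L
Free water deficit = TBW · (Na/140 − 1)
= 37.8 · (152/140 − 1)
= 37.8 · 0.0857
= 3.24 L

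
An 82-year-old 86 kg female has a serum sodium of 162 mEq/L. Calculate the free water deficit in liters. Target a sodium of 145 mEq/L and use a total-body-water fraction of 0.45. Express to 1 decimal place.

4.5 L

TBW = 0.45 · 86 = 38.7 L
Free water deficit = TBW · (Na/145 − 1)
= 38.7 · (162/145 − 1)
= 38.7 · 0.1172
= 4.54 L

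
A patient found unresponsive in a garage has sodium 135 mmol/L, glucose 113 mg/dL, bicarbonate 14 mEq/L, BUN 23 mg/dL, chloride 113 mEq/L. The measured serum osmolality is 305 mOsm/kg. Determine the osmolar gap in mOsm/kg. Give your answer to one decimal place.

20.5 mOsm/kg

Calculated osmolality = 2·Na + glucose/18 + BUN/2.8
= 2·135 + 113/18 + 23/2.8
= 270 + 6.28 + 8.21
= 284.49 mOsm/kg ≈ 284.5 mOsm/kg
Osmolar gap = measured − calculated = 305 − 284.5 = 20.5 mOsm/kg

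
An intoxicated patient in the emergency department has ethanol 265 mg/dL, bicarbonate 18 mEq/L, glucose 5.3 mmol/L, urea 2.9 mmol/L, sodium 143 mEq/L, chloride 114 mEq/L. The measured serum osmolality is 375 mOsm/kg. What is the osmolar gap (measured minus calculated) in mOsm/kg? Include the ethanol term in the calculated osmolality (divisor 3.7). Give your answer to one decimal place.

9.2 mOsm/kg

Calculated osmolality = 2·Na + glucose + urea + ethanol/3.7
= 2·143 + 5.3 + 2.9 + 265/3.7
= 286 + 5.30 + 2.90 + 71.62
= 365.82 mOsm/kg ≈ 365.8 mOsm/kg
Osmolar gap = measured − calculated = 375 − 365.8 = 9.2 mOsm/kg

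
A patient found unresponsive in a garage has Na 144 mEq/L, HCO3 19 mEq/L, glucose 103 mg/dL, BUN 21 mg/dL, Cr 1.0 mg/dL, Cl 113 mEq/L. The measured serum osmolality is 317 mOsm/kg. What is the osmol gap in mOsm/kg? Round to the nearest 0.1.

15.8 mOsm/kg

Calculated osmolality = 2·Na + glucose/18 + BUN/2.8
= 2·144 + 103/18 + 21/2.8
= 288 + 5.72 + 7.50
= 301.22 mOsm/kg ≈ 301.2 mOsm/kg
Osmolar gap = measured − calculated = 317 − 301.2 = 15.8 mOsm/kg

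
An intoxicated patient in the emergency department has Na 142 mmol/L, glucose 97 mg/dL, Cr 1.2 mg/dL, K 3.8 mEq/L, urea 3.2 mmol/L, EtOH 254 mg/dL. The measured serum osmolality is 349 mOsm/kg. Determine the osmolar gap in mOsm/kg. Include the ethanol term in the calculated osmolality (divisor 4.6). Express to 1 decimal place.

1.2 mOsm/kg

Calculated osmolality = 2·Na + glucose/18 + urea + ethanol/4.6
= 2·142 + 97/18 + 3.2 + 254/4.6
= 284 + 5.39 + 3.20 + 55.22
= 347.81 mOsm/kg ≈ 347.8 mOsm/kg
Osmolar gap = measured − calculated = 349 − 347.8 = 1.2 mOsm/kg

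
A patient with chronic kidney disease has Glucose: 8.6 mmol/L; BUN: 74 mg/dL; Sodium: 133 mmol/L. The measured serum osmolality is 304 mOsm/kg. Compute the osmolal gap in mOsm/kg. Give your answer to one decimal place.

3.0 mOsm/kg

Calculated osmolality = 2·Na + glucose + BUN/2.8
= 2·133 + 8.6 + 74/2.8
= 266 + 8.60 + 26.43
= 301.03 mOsm/kg ≈ 301.0 mOsm/kg
Osmolar gap = measured − calculated = 304 − 301.0 = 3.0 mOsm/kg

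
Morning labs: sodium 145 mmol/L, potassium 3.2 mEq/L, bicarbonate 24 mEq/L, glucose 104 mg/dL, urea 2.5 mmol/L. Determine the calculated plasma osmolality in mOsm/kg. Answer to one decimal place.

Calculated osmolality = 2·Na + glucose/18 + urea
= 2·145 + 104/18 + 2.5
= 290 + 5.78 + 2.50
= 298.28 mOsm/kg

298.3 mOsm/kg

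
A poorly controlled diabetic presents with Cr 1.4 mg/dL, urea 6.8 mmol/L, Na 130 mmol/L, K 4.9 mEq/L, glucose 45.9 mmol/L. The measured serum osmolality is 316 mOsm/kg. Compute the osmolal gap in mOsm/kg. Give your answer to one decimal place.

Calculated osmolality = 2·Na + glucose + urea
= 2·130 + 45.9 + 6.8
= 260 + 45.90 + 6.80
= 312.7 mOsm/kg ≈ 312.7 mOsm/kg
Osmolar gap = measured − calculated = 316 − 312.7 = 3.3 mOsm/kg

3.3 mOsm/kg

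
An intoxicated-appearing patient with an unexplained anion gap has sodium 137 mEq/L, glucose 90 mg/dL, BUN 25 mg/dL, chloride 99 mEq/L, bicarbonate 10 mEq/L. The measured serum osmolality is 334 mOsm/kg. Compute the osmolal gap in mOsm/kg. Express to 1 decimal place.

Calculated osmolality = 2·Na + glucose/18 + BUN/2.8
= 2·137 + 90/18 + 25/2.8
= 274 + 5 + 8.93
= 287.93 mOsm/kg ≈ 287.9 mOsm/kg
Osmolar gap = measured − calculated = 334 − 287.9 = 46.1 mOsm/kg

46.1 mOsm/kg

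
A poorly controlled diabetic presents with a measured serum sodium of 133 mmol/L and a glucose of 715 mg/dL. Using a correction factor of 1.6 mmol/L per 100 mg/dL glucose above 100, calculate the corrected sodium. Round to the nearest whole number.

Corrected Na = measured Na + 1.6 · (glucose − 100)/100
= 133 + 1.6 · (715 − 100)/100
= 133 + 9.8
= 142.8 mmol/L

143 mmol/L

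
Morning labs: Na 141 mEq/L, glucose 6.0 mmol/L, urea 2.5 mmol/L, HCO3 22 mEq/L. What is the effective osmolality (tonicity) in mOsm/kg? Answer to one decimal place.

Effective osmolality excludes urea (freely permeant across cell membranes):
2·Na + glucose
= 2·141 + 6
= 282 + 6
= 288 mOsm/kg

288.0 mOsm/kg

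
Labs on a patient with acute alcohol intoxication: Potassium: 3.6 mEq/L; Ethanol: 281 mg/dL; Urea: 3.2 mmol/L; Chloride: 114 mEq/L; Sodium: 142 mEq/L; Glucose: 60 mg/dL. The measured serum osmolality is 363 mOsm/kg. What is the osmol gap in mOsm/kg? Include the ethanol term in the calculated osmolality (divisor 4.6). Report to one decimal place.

11.4 mOsm/kg

Calculated osmolality = 2·Na + glucose/18 + urea + ethanol/4.6
= 2·142 + 60/18 + 3.2 + 281/4.6
= 284 + 3.33 + 3.20 + 61.09
= 351.62 mOsm/kg ≈ 351.6 mOsm/kg
Osmolar gap = measured − calculated = 363 − 351.6 = 11.4 mOsm/kg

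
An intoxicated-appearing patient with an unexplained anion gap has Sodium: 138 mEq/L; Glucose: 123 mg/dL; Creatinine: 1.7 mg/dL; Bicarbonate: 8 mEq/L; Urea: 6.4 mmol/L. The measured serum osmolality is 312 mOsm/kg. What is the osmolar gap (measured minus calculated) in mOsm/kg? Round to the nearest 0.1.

Calculated osmolality = 2·Na + glucose/18 + urea
= 2·138 + 123/18 + 6.4
= 276 + 6.83 + 6.40
= 289.23 mOsm/kg ≈ 289.2 mOsm/kg
Osmolar gap = measured − calculated = 312 − 289.2 = 22.8 mOsm/kg

22.8 mOsm/kg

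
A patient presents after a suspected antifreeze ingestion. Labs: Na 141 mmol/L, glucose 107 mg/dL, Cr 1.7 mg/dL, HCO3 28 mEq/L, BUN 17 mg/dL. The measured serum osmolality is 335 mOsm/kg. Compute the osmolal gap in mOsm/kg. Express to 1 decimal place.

41.0 mOsm/kg

Calculated osmolality = 2·Na + glucose/18 + BUN/2.8
= 2·141 + 107/18 + 17/2.8
= 282 + 5.94 + 6.07
= 294.01 mOsm/kg ≈ 294.0 mOsm/kg
Osmolar gap = measured − calculated = 335 − 294.0 = 41.0 mOsm/kg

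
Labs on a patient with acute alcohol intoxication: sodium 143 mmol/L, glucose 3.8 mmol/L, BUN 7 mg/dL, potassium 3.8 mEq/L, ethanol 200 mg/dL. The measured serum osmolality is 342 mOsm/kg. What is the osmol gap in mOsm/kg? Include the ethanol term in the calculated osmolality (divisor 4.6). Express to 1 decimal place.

6.2 mOsm/kg

Calculated osmolality = 2·Na + glucose + BUN/2.8 + ethanol/4.6
= 2·143 + 3.8 + 7/2.8 + 200/4.6
= 286 + 3.80 + 2.50 + 43.48
= 335.78 mOsm/kg ≈ 335.8 mOsm/kg
Osmolar gap = measured − calculated = 342 − 335.8 = 6.2 mOsm/kg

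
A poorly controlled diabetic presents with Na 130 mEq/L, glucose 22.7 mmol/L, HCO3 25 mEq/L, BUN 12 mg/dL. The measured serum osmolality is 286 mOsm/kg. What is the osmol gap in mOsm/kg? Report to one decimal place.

Calculated osmolality = 2·Na + glucose + BUN/2.8
= 2·130 + 22.7 + 12/2.8
= 260 + 22.70 + 4.29
= 286.99 mOsm/kg ≈ 287.0 mOsm/kg
Osmolar gap = measured − calculated = 286 − 287.0 = -1.0 mOsm/kg

-1.0 mOsm/kg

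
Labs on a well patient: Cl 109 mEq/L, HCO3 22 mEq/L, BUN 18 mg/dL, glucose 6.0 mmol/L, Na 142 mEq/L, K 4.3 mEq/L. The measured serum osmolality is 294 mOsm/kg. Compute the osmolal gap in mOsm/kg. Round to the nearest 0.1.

Calculated osmolality = 2·Na + glucose + BUN/2.8
= 2·142 + 6 + 18/2.8
= 284 + 6 + 6.43
= 296.43 mOsm/kg ≈ 296.4 mOsm/kg
Osmolar gap = measured − calculated = 294 − 296.4 = -2.4 mOsm/kg

-2.4 mOsm/kg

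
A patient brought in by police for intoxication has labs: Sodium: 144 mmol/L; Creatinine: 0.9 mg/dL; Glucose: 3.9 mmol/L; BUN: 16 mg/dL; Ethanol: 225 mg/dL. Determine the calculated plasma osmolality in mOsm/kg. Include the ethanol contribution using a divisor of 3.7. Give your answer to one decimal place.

358.4 mOsm/kg

Calculated osmolality = 2·Na + glucose + BUN/2.8 + ethanol/3.7
= 2·144 + 3.9 + 16/2.8 + 225/3.7
= 288 + 3.90 + 5.71 + 60.81
= 358.42 mOsm/kg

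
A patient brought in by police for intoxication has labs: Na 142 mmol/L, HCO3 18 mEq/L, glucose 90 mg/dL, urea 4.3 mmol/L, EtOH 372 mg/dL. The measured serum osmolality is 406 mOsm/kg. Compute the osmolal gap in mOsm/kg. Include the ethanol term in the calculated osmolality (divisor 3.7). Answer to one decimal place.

Calculated osmolality = 2·Na + glucose/18 + urea + ethanol/3.7
= 2·142 + 90/18 + 4.3 + 372/3.7
= 284 + 5 + 4.30 + 100.54
= 393.84 mOsm/kg ≈ 393.8 mOsm/kg
Osmolar gap = measured − calculated = 406 − 393.8 = 12.2 mOsm/kg

12.2 mOsm/kg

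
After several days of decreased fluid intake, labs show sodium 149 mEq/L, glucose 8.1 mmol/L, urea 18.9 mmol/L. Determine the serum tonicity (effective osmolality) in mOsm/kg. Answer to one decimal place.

Effective osmolality excludes urea (freely permeant across cell membranes):
2·Na + glucose
= 2·149 + 8.1
= 298 + 8.1
= 306.1 mOsm/kg

306.1 mOsm/kg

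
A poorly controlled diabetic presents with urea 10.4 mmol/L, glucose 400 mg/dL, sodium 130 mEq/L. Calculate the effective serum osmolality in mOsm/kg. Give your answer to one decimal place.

Effective osmolality excludes urea (freely permeant across cell membranes):
2·Na + glucose/18
= 2·130 + 400/18
= 260 + 22.22
= 282.22 mOsm/kg

282.2 mOsm/kg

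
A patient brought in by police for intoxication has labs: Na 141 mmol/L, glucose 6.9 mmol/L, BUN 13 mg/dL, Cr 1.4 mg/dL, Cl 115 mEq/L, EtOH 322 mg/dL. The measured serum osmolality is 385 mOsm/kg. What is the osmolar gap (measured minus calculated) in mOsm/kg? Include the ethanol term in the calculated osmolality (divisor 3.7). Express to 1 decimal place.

Calculated osmolality = 2·Na + glucose + BUN/2.8 + ethanol/3.7
= 2·141 + 6.9 + 13/2.8 + 322/3.7
= 282 + 6.90 + 4.64 + 87.03
= 380.57 mOsm/kg ≈ 380.6 mOsm/kg
Osmolar gap = measured − calculated = 385 − 380.6 = 4.4 mOsm/kg

4.4 mOsm/kg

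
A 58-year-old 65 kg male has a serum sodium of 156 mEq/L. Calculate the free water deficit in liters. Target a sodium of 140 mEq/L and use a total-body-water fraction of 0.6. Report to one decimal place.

TBW = 0.6 · 65 = 39 L
Free water deficit = TBW · (Na/140 − 1)
= 39 · (156/140 − 1)
= 39 · 0.1143
= 4.46 L

4.5 L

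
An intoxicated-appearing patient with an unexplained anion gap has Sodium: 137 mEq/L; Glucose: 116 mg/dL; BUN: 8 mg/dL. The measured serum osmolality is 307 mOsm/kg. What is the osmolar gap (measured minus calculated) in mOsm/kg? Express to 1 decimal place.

23.7 mOsm/kg

Calculated osmolality = 2·Na + glucose/18 + BUN/2.8
= 2·137 + 116/18 + 8/2.8
= 274 + 6.44 + 2.86
= 283.3 mOsm/kg ≈ 283.3 mOsm/kg
Osmolar gap = measured − calculated = 307 − 283.3 = 23.7 mOsm/kg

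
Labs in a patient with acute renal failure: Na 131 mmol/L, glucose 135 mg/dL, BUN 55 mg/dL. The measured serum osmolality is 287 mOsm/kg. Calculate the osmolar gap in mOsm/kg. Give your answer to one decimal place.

Calculated osmolality = 2·Na + glucose/18 + BUN/2.8
= 2·131 + 135/18 + 55/2.8
= 262 + 7.50 + 19.64
= 289.14 mOsm/kg ≈ 289.1 mOsm/kg
Osmolar gap = measured − calculated = 287 − 289.1 = -2.1 mOsm/kg

-2.1 mOsm/kg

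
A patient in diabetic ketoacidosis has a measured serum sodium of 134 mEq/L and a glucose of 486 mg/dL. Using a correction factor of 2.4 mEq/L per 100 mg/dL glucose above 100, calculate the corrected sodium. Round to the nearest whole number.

143 mEq/L

Corrected Na = measured Na + 2.4 · (glucose − 100)/100
= 134 + 2.4 · (486 − 100)/100
= 134 + 9.3
= 143.3 mEq/L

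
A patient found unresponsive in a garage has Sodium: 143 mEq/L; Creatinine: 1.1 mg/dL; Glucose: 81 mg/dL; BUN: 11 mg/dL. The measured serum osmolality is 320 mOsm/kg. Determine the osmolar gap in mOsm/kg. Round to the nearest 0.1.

25.6 mOsm/kg

Calculated osmolality = 2·Na + glucose/18 + BUN/2.8
= 2·143 + 81/18 + 11/2.8
= 286 + 4.50 + 3.93
= 294.43 mOsm/kg ≈ 294.4 mOsm/kg
Osmolar gap = measured − calculated = 320 − 294.4 = 25.6 mOsm/kg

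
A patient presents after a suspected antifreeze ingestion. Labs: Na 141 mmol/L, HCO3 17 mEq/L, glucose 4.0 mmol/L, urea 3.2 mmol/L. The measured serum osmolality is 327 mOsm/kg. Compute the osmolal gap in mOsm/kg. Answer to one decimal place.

37.8 mOsm/kg

Calculated osmolality = 2·Na + glucose + urea
= 2·141 + 4 + 3.2
= 282 + 4 + 3.20
= 289.2 mOsm/kg ≈ 289.2 mOsm/kg
Osmolar gap = measured − calculated = 327 − 289.2 = 37.8 mOsm/kg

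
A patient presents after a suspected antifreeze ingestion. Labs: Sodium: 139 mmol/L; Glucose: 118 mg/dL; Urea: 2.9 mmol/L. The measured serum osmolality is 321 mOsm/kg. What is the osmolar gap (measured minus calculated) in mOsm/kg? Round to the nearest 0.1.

33.5 mOsm/kg

Calculated osmolality = 2·Na + glucose/18 + urea
= 2·139 + 118/18 + 2.9
= 278 + 6.56 + 2.90
= 287.46 mOsm/kg ≈ 287.5 mOsm/kg
Osmolar gap = measured − calculated = 321 − 287.5 = 33.5 mOsm/kg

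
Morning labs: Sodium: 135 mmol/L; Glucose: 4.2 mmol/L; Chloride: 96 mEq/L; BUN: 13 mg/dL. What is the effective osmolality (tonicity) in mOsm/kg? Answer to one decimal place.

274.2 mOsm/kg

Effective osmolality excludes urea (freely permeant across cell membranes):
2·Na + glucose
= 2·135 + 4.2
= 270 + 4.2
= 274.2 mOsm/kg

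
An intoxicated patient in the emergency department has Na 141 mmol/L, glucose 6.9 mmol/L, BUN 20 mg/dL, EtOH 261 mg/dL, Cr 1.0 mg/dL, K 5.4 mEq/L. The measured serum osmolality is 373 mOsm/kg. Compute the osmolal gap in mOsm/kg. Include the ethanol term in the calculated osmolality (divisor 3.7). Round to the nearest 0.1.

6.4 mOsm/kg

Calculated osmolality = 2·Na + glucose + BUN/2.8 + ethanol/3.7
= 2·141 + 6.9 + 20/2.8 + 261/3.7
= 282 + 6.90 + 7.14 + 70.54
= 366.58 mOsm/kg ≈ 366.6 mOsm/kg
Osmolar gap = measured − calculated = 373 − 366.6 = 6.4 mOsm/kg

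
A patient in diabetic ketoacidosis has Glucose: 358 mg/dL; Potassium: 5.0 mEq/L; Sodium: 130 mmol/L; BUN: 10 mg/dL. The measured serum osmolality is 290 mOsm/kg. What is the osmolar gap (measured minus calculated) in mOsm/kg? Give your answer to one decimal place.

Calculated osmolality = 2·Na + glucose/18 + BUN/2.8
= 2·130 + 358/18 + 10/2.8
= 260 + 19.89 + 3.57
= 283.46 mOsm/kg ≈ 283.5 mOsm/kg
Osmolar gap = measured − calculated = 290 − 283.5 = 6.5 mOsm/kg

6.5 mOsm/kg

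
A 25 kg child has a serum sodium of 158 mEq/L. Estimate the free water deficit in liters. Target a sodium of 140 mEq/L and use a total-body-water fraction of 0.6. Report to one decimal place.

TBW = 0.6 · 25 = 15 L
Free water deficit = TBW · (Na/140 − 1)
= 15 · (158/140 − 1)
= 15 · 0.1286
= 1.93 L

1.9 L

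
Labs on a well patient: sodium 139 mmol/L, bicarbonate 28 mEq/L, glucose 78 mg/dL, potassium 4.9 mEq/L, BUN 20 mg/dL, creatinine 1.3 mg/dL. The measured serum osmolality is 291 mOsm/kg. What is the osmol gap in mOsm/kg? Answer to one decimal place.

1.5 mOsm/kg

Calculated osmolality = 2·Na + glucose/18 + BUN/2.8
= 2·139 + 78/18 + 20/2.8
= 278 + 4.33 + 7.14
= 289.47 mOsm/kg ≈ 289.5 mOsm/kg
Osmolar gap = measured − calculated = 291 − 289.5 = 1.5 mOsm/kg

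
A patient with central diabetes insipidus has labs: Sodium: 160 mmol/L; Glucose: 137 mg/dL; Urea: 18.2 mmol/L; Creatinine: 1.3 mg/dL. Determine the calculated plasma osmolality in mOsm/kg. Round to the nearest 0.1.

Calculated osmolality = 2·Na + glucose/18 + urea
= 2·160 + 137/18 + 18.2
= 320 + 7.61 + 18.20
= 345.81 mOsm/kg

345.8 mOsm/kg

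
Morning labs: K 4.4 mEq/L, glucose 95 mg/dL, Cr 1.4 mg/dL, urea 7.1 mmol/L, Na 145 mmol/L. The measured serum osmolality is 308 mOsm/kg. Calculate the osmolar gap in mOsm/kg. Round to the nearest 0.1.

5.6 mOsm/kg

Calculated osmolality = 2·Na + glucose/18 + urea
= 2·145 + 95/18 + 7.1
= 290 + 5.28 + 7.10
= 302.38 mOsm/kg ≈ 302.4 mOsm/kg
Osmolar gap = measured − calculated = 308 − 302.4 = 5.6 mOsm/kg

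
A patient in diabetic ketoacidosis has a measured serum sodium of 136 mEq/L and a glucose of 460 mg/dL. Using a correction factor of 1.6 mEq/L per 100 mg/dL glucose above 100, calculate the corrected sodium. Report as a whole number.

142 mEq/L

Corrected Na = measured Na + 1.6 · (glucose − 100)/100
= 136 + 1.6 · (460 − 100)/100
= 136 + 5.8
= 141.8 mEq/L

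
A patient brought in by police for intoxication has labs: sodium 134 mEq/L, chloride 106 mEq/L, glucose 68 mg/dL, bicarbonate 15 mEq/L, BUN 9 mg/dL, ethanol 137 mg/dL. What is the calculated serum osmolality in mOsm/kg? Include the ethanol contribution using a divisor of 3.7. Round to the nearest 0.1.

Calculated osmolality = 2·Na + glucose/18 + BUN/2.8 + ethanol/3.7
= 2·134 + 68/18 + 9/2.8 + 137/3.7
= 268 + 3.78 + 3.21 + 37.03
= 312.02 mOsm/kg

312.0 mOsm/kg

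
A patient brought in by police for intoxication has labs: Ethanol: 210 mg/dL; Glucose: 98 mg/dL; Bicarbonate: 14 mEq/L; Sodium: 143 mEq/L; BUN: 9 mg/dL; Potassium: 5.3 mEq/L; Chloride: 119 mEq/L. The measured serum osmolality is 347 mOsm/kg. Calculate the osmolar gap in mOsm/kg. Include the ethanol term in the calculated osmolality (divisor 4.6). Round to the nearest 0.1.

Calculated osmolality = 2·Na + glucose/18 + BUN/2.8 + ethanol/4.6
= 2·143 + 98/18 + 9/2.8 + 210/4.6
= 286 + 5.44 + 3.21 + 45.65
= 340.3 mOsm/kg ≈ 340.3 mOsm/kg
Osmolar gap = measured − calculated = 347 − 340.3 = 6.7 mOsm/kg

6.7 mOsm/kg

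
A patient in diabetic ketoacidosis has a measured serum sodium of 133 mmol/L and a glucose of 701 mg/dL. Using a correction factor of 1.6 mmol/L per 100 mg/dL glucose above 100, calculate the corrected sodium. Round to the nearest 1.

143 mmol/L

Corrected Na = measured Na + 1.6 · (glucose − 100)/100
= 133 + 1.6 · (701 − 100)/100
= 133 + 9.6
= 142.6 mmol/L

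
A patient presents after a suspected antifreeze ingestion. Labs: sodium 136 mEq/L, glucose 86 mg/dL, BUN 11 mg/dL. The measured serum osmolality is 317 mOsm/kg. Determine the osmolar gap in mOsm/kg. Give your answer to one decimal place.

Calculated osmolality = 2·Na + glucose/18 + BUN/2.8
= 2·136 + 86/18 + 11/2.8
= 272 + 4.78 + 3.93
= 280.71 mOsm/kg ≈ 280.7 mOsm/kg
Osmolar gap = measured − calculated = 317 − 280.7 = 36.3 mOsm/kg

36.3 mOsm/kg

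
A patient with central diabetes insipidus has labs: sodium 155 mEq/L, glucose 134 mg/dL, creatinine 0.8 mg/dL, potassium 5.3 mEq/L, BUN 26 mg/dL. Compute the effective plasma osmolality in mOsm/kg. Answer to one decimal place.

317.4 mOsm/kg

Effective osmolality excludes urea (freely permeant across cell membranes):
2·Na + glucose/18
= 2·155 + 134/18
= 310 + 7.44
= 317.44 mOsm/kg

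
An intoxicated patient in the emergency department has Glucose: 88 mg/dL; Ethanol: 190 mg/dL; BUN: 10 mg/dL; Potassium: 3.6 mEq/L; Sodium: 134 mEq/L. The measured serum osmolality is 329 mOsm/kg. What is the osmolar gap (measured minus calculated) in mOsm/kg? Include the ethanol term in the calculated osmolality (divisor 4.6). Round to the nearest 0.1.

Calculated osmolality = 2·Na + glucose/18 + BUN/2.8 + ethanol/4.6
= 2·134 + 88/18 + 10/2.8 + 190/4.6
= 268 + 4.89 + 3.57 + 41.30
= 317.76 mOsm/kg ≈ 317.8 mOsm/kg
Osmolar gap = measured − calculated = 329 − 317.8 = 11.2 mOsm/kg

11.2 mOsm/kg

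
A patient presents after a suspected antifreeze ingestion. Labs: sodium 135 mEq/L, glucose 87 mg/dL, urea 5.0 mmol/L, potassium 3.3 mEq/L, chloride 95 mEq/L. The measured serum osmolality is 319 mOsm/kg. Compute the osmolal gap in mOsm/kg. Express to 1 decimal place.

39.2 mOsm/kg

Calculated osmolality = 2·Na + glucose/18 + urea
= 2·135 + 87/18 + 5
= 270 + 4.83 + 5
= 279.83 mOsm/kg ≈ 279.8 mOsm/kg
Osmolar gap = measured − calculated = 319 − 279.8 = 39.2 mOsm/kg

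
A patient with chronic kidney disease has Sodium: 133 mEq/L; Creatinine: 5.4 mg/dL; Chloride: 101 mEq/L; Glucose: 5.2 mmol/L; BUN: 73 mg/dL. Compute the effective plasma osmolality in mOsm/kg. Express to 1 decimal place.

Effective osmolality excludes urea (freely permeant across cell membranes):
2·Na + glucose
= 2·133 + 5.2
= 266 + 5.2
= 271.2 mOsm/kg

271.2 mOsm/kg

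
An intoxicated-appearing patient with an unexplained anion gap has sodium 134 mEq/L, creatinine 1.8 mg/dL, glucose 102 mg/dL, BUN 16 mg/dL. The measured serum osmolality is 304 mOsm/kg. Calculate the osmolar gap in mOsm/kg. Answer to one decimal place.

24.6 mOsm/kg

Calculated osmolality = 2·Na + glucose/18 + BUN/2.8
= 2·134 + 102/18 + 16/2.8
= 268 + 5.67 + 5.71
= 279.38 mOsm/kg ≈ 279.4 mOsm/kg
Osmolar gap = measured − calculated = 304 − 279.4 = 24.6 mOsm/kg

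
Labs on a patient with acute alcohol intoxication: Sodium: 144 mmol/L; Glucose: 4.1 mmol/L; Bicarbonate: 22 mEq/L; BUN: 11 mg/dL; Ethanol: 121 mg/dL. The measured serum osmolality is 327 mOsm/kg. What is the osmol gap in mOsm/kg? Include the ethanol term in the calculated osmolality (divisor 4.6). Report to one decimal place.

4.7 mOsm/kg

Calculated osmolality = 2·Na + glucose + BUN/2.8 + ethanol/4.6
= 2·144 + 4.1 + 11/2.8 + 121/4.6
= 288 + 4.10 + 3.93 + 26.30
= 322.33 mOsm/kg ≈ 322.3 mOsm/kg
Osmolar gap = measured − calculated = 327 − 322.3 = 4.7 mOsm/kg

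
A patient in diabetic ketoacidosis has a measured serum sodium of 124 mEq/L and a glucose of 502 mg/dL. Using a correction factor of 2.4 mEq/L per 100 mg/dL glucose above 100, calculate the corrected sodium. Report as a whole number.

134 mEq/L

Corrected Na = measured Na + 2.4 · (glucose − 100)/100
= 124 + 2.4 · (502 − 100)/100
= 124 + 9.6
= 133.6 mEq/L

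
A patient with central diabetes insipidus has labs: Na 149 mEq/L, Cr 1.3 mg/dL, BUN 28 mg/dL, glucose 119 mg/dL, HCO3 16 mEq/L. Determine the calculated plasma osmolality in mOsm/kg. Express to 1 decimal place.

314.6 mOsm/kg

Calculated osmolality = 2·Na + glucose/18 + BUN/2.8
= 2·149 + 119/18 + 28/2.8
= 298 + 6.61 + 10
= 314.61 mOsm/kg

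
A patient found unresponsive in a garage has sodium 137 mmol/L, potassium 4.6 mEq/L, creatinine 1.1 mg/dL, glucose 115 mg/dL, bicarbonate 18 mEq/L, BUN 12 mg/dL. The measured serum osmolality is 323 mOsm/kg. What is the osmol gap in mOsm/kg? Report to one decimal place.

38.3 mOsm/kg

Calculated osmolality = 2·Na + glucose/18 + BUN/2.8
= 2·137 + 115/18 + 12/2.8
= 274 + 6.39 + 4.29
= 284.68 mOsm/kg ≈ 284.7 mOsm/kg
Osmolar gap = measured − calculated = 323 − 284.7 = 38.3 mOsm/kg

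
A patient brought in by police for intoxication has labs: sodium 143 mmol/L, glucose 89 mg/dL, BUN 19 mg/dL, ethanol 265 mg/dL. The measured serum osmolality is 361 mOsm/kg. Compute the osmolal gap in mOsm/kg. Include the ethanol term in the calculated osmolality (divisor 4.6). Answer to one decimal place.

5.7 mOsm/kg

Calculated osmolality = 2·Na + glucose/18 + BUN/2.8 + ethanol/4.6
= 2·143 + 89/18 + 19/2.8 + 265/4.6
= 286 + 4.94 + 6.79 + 57.61
= 355.34 mOsm/kg ≈ 355.3 mOsm/kg
Osmolar gap = measured − calculated = 361 − 355.3 = 5.7 mOsm/kg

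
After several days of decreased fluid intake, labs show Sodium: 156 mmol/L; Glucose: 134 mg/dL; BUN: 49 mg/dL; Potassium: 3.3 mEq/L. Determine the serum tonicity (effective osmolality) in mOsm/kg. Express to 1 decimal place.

319.4 mOsm/kg

Effective osmolality excludes urea (freely permeant across cell membranes):
2·Na + glucose/18
= 2·156 + 134/18
= 312 + 7.44
= 319.44 mOsm/kg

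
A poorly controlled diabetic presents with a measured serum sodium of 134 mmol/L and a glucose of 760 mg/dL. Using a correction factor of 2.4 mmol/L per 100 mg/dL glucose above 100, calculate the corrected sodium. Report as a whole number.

Corrected Na = measured Na + 2.4 · (glucose − 100)/100
= 134 + 2.4 · (760 − 100)/100
= 134 + 15.8
= 149.8 mmol/L

150 mmol/L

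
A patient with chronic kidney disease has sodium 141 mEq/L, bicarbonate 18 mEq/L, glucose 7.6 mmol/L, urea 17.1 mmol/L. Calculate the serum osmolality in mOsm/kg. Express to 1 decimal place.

Calculated osmolality = 2·Na + glucose + urea
= 2·141 + 7.6 + 17.1
= 282 + 7.60 + 17.10
= 306.7 mOsm/kg

306.7 mOsm/kg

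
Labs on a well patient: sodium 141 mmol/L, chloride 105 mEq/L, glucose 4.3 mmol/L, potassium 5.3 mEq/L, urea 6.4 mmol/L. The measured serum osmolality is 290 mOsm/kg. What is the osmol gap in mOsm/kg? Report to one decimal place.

Calculated osmolality = 2·Na + glucose + urea
= 2·141 + 4.3 + 6.4
= 282 + 4.30 + 6.40
= 292.7 mOsm/kg ≈ 292.7 mOsm/kg
Osmolar gap = measured − calculated = 290 − 292.7 = -2.7 mOsm/kg

-2.7 mOsm/kg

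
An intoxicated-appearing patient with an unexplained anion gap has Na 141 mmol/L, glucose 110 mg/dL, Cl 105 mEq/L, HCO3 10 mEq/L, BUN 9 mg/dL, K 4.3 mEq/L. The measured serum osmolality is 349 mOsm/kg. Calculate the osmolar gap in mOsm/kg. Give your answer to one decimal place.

57.7 mOsm/kg

Calculated osmolality = 2·Na + glucose/18 + BUN/2.8
= 2·141 + 110/18 + 9/2.8
= 282 + 6.11 + 3.21
= 291.32 mOsm/kg ≈ 291.3 mOsm/kg
Osmolar gap = measured − calculated = 349 − 291.3 = 57.7 mOsm/kg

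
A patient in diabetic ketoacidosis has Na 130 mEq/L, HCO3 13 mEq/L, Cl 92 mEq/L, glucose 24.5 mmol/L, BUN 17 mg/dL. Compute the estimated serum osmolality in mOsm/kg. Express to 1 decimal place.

290.6 mOsm/kg

Calculated osmolality = 2·Na + glucose + BUN/2.8
= 2·130 + 24.5 + 17/2.8
= 260 + 24.50 + 6.07
= 290.57 mOsm/kg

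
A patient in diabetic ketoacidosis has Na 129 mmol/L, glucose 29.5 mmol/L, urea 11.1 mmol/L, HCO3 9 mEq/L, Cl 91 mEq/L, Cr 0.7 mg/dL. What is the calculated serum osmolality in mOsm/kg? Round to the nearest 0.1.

Calculated osmolality = 2·Na + glucose + urea
= 2·129 + 29.5 + 11.1
= 258 + 29.50 + 11.10
= 298.6 mOsm/kg

298.6 mOsm/kg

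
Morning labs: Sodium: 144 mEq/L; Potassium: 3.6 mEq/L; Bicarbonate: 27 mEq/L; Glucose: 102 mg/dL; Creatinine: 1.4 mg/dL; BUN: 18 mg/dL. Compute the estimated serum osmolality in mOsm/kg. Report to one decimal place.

300.1 mOsm/kg

Calculated osmolality = 2·Na + glucose/18 + BUN/2.8
= 2·144 + 102/18 + 18/2.8
= 288 + 5.67 + 6.43
= 300.1 mOsm/kg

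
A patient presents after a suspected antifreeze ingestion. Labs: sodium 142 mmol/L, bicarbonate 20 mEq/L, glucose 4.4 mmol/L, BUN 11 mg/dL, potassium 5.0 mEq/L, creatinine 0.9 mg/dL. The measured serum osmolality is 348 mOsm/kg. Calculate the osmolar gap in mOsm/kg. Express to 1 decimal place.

Calculated osmolality = 2·Na + glucose + BUN/2.8
= 2·142 + 4.4 + 11/2.8
= 284 + 4.40 + 3.93
= 292.33 mOsm/kg ≈ 292.3 mOsm/kg
Osmolar gap = measured − calculated = 348 − 292.3 = 55.7 mOsm/kg

55.7 mOsm/kg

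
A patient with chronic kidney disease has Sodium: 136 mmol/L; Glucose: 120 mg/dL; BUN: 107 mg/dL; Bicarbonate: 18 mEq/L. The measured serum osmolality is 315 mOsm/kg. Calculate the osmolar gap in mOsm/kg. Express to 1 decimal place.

Calculated osmolality = 2·Na + glucose/18 + BUN/2.8
= 2·136 + 120/18 + 107/2.8
= 272 + 6.67 + 38.21
= 316.88 mOsm/kg ≈ 316.9 mOsm/kg
Osmolar gap = measured − calculated = 315 − 316.9 = -1.9 mOsm/kg

-1.9 mOsm/kg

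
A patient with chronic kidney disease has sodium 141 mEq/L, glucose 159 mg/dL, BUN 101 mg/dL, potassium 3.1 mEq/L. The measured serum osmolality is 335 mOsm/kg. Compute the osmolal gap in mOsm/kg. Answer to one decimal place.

8.1 mOsm/kg

Calculated osmolality = 2·Na + glucose/18 + BUN/2.8
= 2·141 + 159/18 + 101/2.8
= 282 + 8.83 + 36.07
= 326.9 mOsm/kg ≈ 326.9 mOsm/kg
Osmolar gap = measured − calculated = 335 − 326.9 = 8.1 mOsm/kg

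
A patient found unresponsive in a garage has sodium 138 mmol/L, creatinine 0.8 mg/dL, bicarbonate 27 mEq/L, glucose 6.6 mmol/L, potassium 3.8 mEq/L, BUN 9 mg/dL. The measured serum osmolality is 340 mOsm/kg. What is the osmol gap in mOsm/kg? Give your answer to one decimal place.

Calculated osmolality = 2·Na + glucose + BUN/2.8
= 2·138 + 6.6 + 9/2.8
= 276 + 6.60 + 3.21
= 285.81 mOsm/kg ≈ 285.8 mOsm/kg
Osmolar gap = measured − calculated = 340 − 285.8 = 54.2 mOsm/kg

54.2 mOsm/kg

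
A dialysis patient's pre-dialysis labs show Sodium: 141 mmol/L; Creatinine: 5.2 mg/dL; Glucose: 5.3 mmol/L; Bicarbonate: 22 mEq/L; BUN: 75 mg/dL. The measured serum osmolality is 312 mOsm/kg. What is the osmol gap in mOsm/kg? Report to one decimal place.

-2.1 mOsm/kg

Calculated osmolality = 2·Na + glucose + BUN/2.8
= 2·141 + 5.3 + 75/2.8
= 282 + 5.30 + 26.79
= 314.09 mOsm/kg ≈ 314.1 mOsm/kg
Osmolar gap = measured − calculated = 312 − 314.1 = -2.1 mOsm/kg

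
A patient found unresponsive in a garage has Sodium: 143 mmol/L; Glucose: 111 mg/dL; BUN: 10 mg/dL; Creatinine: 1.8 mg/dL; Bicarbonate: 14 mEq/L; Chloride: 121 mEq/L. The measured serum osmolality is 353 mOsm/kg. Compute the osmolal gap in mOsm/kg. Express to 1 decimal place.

57.3 mOsm/kg

Calculated osmolality = 2·Na + glucose/18 + BUN/2.8
= 2·143 + 111/18 + 10/2.8
= 286 + 6.17 + 3.57
= 295.74 mOsm/kg ≈ 295.7 mOsm/kg
Osmolar gap = measured − calculated = 353 − 295.7 = 57.3 mOsm/kg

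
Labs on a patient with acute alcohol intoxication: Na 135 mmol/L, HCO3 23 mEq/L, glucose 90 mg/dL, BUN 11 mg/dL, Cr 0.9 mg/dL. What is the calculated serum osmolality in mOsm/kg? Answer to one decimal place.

278.9 mOsm/kg

Calculated osmolality = 2·Na + glucose/18 + BUN/2.8
= 2·135 + 90/18 + 11/2.8
= 270 + 5 + 3.93
= 278.93 mOsm/kg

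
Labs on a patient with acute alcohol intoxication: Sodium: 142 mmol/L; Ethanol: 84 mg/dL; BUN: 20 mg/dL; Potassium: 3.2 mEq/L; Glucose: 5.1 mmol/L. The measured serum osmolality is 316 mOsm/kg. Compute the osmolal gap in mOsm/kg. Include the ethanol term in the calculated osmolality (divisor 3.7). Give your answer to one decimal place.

Calculated osmolality = 2·Na + glucose + BUN/2.8 + ethanol/3.7
= 2·142 + 5.1 + 20/2.8 + 84/3.7
= 284 + 5.10 + 7.14 + 22.70
= 318.94 mOsm/kg ≈ 318.9 mOsm/kg
Osmolar gap = measured − calculated = 316 − 318.9 = -2.9 mOsm/kg

-2.9 mOsm/kg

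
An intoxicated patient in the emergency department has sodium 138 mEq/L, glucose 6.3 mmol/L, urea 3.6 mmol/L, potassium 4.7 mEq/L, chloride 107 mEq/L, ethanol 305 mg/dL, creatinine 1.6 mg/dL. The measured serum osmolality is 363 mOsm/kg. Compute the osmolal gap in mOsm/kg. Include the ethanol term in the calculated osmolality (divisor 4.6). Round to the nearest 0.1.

Calculated osmolality = 2·Na + glucose + urea + ethanol/4.6
= 2·138 + 6.3 + 3.6 + 305/4.6
= 276 + 6.30 + 3.60 + 66.30
= 352.2 mOsm/kg ≈ 352.2 mOsm/kg
Osmolar gap = measured − calculated = 363 − 352.2 = 10.8 mOsm/kg

10.8 mOsm/kg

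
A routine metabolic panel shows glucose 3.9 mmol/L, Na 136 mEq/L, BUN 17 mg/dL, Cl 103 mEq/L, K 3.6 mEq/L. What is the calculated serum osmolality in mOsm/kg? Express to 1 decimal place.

282.0 mOsm/kg

Calculated osmolality = 2·Na + glucose + BUN/2.8
= 2·136 + 3.9 + 17/2.8
= 272 + 3.90 + 6.07
= 281.97 mOsm/kg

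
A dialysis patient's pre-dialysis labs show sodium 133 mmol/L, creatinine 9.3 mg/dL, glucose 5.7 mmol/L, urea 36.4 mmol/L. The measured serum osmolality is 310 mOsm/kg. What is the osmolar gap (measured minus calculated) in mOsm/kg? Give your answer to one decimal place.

1.9 mOsm/kg

Calculated osmolality = 2·Na + glucose + urea
= 2·133 + 5.7 + 36.4
= 266 + 5.70 + 36.40
= 308.1 mOsm/kg ≈ 308.1 mOsm/kg
Osmolar gap = measured − calculated = 310 − 308.1 = 1.9 mOsm/kg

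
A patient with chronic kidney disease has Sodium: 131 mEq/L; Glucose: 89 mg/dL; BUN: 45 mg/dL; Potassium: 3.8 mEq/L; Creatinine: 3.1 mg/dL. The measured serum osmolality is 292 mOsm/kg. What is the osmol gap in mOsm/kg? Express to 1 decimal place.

Calculated osmolality = 2·Na + glucose/18 + BUN/2.8
= 2·131 + 89/18 + 45/2.8
= 262 + 4.94 + 16.07
= 283.01 mOsm/kg ≈ 283.0 mOsm/kg
Osmolar gap = measured − calculated = 292 − 283.0 = 9.0 mOsm/kg

9.0 mOsm/kg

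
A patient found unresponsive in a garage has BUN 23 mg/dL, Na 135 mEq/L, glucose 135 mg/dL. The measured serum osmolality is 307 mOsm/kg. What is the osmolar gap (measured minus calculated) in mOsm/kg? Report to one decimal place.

21.3 mOsm/kg

Calculated osmolality = 2·Na + glucose/18 + BUN/2.8
= 2·135 + 135/18 + 23/2.8
= 270 + 7.50 + 8.21
= 285.71 mOsm/kg ≈ 285.7 mOsm/kg
Osmolar gap = measured − calculated = 307 − 285.7 = 21.3 mOsm/kg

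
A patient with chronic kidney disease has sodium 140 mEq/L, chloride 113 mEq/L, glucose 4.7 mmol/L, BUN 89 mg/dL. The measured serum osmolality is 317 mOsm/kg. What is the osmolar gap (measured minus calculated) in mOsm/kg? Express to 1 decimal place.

Calculated osmolality = 2·Na + glucose + BUN/2.8
= 2·140 + 4.7 + 89/2.8
= 280 + 4.70 + 31.79
= 316.49 mOsm/kg ≈ 316.5 mOsm/kg
Osmolar gap = measured − calculated = 317 − 316.5 = 0.5 mOsm/kg

0.5 mOsm/kg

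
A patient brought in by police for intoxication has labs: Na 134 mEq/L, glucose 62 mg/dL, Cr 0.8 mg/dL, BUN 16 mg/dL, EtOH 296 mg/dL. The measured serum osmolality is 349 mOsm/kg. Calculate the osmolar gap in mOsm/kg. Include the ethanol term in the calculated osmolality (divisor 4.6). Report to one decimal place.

7.5 mOsm/kg

Calculated osmolality = 2·Na + glucose/18 + BUN/2.8 + ethanol/4.6
= 2·134 + 62/18 + 16/2.8 + 296/4.6
= 268 + 3.44 + 5.71 + 64.35
= 341.5 mOsm/kg ≈ 341.5 mOsm/kg
Osmolar gap = measured − calculated = 349 − 341.5 = 7.5 mOsm/kg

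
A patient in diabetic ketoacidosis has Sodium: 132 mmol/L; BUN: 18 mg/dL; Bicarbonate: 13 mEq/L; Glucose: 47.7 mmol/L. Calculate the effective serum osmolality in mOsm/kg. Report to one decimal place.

Effective osmolality excludes urea (freely permeant across cell membranes):
2·Na + glucose
= 2·132 + 47.7
= 264 + 47.7
= 311.7 mOsm/kg

311.7 mOsm/kg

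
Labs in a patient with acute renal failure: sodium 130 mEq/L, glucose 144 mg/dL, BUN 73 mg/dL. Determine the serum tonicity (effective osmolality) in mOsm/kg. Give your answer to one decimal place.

268.0 mOsm/kg

Effective osmolality excludes urea (freely permeant across cell membranes):
2·Na + glucose/18
= 2·130 + 144/18
= 260 + 8
= 268 mOsm/kg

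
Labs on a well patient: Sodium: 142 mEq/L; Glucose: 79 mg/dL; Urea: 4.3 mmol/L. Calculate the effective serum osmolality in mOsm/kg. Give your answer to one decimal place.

288.4 mOsm/kg

Effective osmolality excludes urea (freely permeant across cell membranes):
2·Na + glucose/18
= 2·142 + 79/18
= 284 + 4.39
= 288.39 mOsm/kg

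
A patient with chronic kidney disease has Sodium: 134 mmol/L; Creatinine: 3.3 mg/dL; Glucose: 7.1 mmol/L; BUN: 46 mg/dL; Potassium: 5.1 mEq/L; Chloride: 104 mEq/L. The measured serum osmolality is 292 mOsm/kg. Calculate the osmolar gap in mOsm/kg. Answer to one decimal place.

0.5 mOsm/kg

Calculated osmolality = 2·Na + glucose + BUN/2.8
= 2·134 + 7.1 + 46/2.8
= 268 + 7.10 + 16.43
= 291.53 mOsm/kg ≈ 291.5 mOsm/kg
Osmolar gap = measured − calculated = 292 − 291.5 = 0.5 mOsm/kg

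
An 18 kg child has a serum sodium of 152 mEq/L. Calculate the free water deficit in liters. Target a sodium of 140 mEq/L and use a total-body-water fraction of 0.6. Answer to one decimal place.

TBW = 0.6 · 18 = 10.8 L
Free water deficit = TBW · (Na/140 − 1)
= 10.8 · (152/140 − 1)
= 10.8 · 0.0857
= 0.93 L

0.9 L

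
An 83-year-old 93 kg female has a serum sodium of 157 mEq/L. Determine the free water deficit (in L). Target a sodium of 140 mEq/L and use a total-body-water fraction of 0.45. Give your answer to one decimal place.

5.1 L

TBW = 0.45 · 93 = 41.85 L
Free water deficit = TBW · (Na/140 − 1)
= 41.85 · (157/140 − 1)
= 41.85 · 0.1214
= 5.08 L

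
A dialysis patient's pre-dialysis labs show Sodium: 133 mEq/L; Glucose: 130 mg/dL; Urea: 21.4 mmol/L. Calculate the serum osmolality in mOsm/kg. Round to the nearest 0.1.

Calculated osmolality = 2·Na + glucose/18 + urea
= 2·133 + 130/18 + 21.4
= 266 + 7.22 + 21.40
= 294.62 mOsm/kg

294.6 mOsm/kg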